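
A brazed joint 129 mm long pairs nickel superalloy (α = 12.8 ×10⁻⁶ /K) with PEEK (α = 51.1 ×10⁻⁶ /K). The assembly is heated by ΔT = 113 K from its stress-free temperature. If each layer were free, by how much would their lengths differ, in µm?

558 µm

Δα = |12.8 − 51.1|×10⁻⁶/K = 38.3×10⁻⁶/K.
ΔL_mismatch = Δα·L·ΔT = 38.3×10⁻⁶ × 129.0 mm × 113.0 K = 558 µm.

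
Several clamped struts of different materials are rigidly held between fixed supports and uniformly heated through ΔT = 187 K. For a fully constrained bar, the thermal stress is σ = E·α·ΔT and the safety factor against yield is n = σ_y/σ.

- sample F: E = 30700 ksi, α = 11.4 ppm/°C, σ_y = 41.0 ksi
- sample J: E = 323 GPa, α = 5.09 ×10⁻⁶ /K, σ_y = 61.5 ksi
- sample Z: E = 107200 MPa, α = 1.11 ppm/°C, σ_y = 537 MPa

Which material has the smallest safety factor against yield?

sample F

In consistent units (E in GPa, α in ×10⁻⁶/K, σ_y in MPa):
  sample F: E = 211.7, α = 11.4, σ_y = 282.7 → σ = 451 MPa, n = 0.626
  sample J: E = 323.0, α = 5.09, σ_y = 424.0 → σ = 307 MPa, n = 1.38
  sample Z: E = 107.2, α = 1.11, σ_y = 537.0 → σ = 22.3 MPa, n = 24.1
The minimum is sample F at n = 0.626.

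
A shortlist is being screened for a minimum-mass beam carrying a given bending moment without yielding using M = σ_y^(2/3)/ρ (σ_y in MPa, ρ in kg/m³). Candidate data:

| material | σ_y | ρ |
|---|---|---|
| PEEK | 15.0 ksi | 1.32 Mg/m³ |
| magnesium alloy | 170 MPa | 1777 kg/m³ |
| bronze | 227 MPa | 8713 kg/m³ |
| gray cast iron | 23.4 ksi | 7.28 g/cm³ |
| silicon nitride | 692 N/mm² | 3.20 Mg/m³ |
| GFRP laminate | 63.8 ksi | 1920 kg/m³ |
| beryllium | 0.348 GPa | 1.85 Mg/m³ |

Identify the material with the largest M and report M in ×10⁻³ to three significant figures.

GFRP laminate, M = 30.1×10⁻³

After converting to SI:
  PEEK: σ_y = 103.4 MPa, ρ = 1320 kg/m³
  magnesium alloy: σ_y = 170.0 MPa, ρ = 1777 kg/m³
  bronze: σ_y = 227.0 MPa, ρ = 8713 kg/m³
  gray cast iron: σ_y = 161.3 MPa, ρ = 7280 kg/m³
  silicon nitride: σ_y = 692.0 MPa, ρ = 3200 kg/m³
  GFRP laminate: σ_y = 439.9 MPa, ρ = 1920 kg/m³
  beryllium: σ_y = 348.0 MPa, ρ = 1850 kg/m³
  GFRP laminate: M = 30.1×10⁻³
  beryllium: M = 26.7×10⁻³
  silicon nitride: M = 24.4×10⁻³
  magnesium alloy: M = 17.3×10⁻³
  PEEK: M = 16.7×10⁻³
  bronze: M = 4.27×10⁻³
  gray cast iron: M = 4.07×10⁻³
GFRP laminate has the largest M.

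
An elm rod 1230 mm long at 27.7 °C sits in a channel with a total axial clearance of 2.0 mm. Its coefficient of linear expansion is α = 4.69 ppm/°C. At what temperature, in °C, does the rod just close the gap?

374 °C

α·L₀·ΔT = 2.0 mm ⇒ ΔT = 2.0 / (4.69×10⁻⁶ × 1230.0) = 346.7 K.
T = 27.7 + 346.7 = 374.4 °C.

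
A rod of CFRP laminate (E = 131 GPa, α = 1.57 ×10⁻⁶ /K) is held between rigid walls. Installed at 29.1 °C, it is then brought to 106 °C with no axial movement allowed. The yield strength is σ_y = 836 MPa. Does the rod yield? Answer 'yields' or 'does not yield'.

does not yield

ΔT = 76.90 K. Constrained thermal stress σ = E·α·ΔT = 131.0×10³ MPa × 1.57×10⁻⁶ × 76.90 = 15.8 MPa (compressive).
Compare to σ_y = 836 MPa: σ < σ_y, so it does not yield.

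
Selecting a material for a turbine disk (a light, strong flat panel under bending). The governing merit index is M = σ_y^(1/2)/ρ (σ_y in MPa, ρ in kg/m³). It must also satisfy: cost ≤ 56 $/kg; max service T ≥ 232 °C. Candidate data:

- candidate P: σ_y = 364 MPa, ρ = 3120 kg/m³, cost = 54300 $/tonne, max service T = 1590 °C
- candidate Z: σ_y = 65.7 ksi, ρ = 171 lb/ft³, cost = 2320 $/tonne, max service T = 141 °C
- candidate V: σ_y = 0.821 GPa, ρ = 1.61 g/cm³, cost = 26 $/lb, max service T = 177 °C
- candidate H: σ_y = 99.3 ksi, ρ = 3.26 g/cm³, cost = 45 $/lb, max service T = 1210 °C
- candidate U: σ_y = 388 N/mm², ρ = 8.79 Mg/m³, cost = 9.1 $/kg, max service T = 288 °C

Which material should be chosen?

candidate P

Screen on constraints: cost ≤ 56 $/kg; max service T ≥ 232 °C. Survivors: candidate P, candidate U.
Putting every candidate on a common basis:
  candidate P: σ_y = 364.0 MPa, ρ = 3120 kg/m³
  candidate U: σ_y = 388.0 MPa, ρ = 8790 kg/m³
  candidate P: M = 6.11×10⁻³
  candidate U: M = 2.24×10⁻³
Candidate P ranks first.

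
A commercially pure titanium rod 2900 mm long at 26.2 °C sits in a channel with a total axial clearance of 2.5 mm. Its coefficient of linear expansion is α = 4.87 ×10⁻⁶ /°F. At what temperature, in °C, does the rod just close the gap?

α = 4.87×10⁻⁶/°F × 9/5 = 8.77×10⁻⁶/K.
α·L₀·ΔT = 2.5 mm ⇒ ΔT = 2.5 / (8.77×10⁻⁶ × 2900.0) = 98.34 K.
T = 26.2 + 98.34 = 124.5 °C.

125 °C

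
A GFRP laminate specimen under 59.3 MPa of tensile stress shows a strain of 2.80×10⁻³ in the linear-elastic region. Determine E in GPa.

21.2 GPa

E = σ/ε = 59.3 MPa / 2.80×10⁻³ = 21180 MPa = 21.2 GPa.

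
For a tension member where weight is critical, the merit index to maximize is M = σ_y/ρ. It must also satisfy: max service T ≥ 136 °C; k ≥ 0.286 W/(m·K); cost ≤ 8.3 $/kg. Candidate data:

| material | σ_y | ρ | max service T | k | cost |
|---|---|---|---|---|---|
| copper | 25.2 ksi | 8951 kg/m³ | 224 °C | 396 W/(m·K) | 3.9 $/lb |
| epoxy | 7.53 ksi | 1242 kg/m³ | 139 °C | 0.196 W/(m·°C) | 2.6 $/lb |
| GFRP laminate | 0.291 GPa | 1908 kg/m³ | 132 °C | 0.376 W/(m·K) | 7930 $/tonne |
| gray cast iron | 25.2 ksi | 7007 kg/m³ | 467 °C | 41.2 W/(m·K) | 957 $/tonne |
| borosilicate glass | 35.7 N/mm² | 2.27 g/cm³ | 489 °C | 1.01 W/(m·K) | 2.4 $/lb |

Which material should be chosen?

gray cast iron

Screen on constraints: max service T ≥ 136 °C; k ≥ 0.286 W/(m·K); cost ≤ 8.3 $/kg. Survivors: gray cast iron, borosilicate glass.
Putting every candidate on a common basis:
  gray cast iron: σ_y = 173.7 MPa, ρ = 7007 kg/m³
  borosilicate glass: σ_y = 35.70 MPa, ρ = 2270 kg/m³
  gray cast iron: M = 24.8 kN·m/kg
  borosilicate glass: M = 15.7 kN·m/kg
The maximum is for gray cast iron.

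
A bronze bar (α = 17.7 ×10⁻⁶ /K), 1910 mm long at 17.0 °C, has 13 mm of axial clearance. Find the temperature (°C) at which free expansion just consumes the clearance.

α·L₀·ΔT = 13.0 mm ⇒ ΔT = 13.0 / (17.7×10⁻⁶ × 1910.0) = 384.5 K.
T = 17.0 + 384.5 = 401.5 °C.

402 °C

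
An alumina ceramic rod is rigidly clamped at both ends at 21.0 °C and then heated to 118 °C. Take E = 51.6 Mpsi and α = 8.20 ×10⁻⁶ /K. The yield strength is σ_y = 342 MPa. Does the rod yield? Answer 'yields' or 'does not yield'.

E = 51.6 Mpsi = 355.8 GPa.
ΔT = 97.00 K. Constrained thermal stress σ = E·α·ΔT = 355.8×10³ MPa × 8.20×10⁻⁶ × 97.00 = 283 MPa (compressive).
Compare to σ_y = 342 MPa: σ < σ_y, so it does not yield.

does not yield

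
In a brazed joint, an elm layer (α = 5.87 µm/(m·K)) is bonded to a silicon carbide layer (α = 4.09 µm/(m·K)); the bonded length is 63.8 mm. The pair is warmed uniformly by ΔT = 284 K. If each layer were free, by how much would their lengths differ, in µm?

32.3 µm

Δα = |5.87 − 4.09|×10⁻⁶/K = 1.78×10⁻⁶/K.
ΔL_mismatch = Δα·L·ΔT = 1.78×10⁻⁶ × 63.8 mm × 284.0 K = 32.3 µm.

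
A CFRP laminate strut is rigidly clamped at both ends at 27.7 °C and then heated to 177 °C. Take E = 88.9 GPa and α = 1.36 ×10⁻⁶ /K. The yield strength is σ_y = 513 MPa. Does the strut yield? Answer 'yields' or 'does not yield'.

ΔT = 149.3 K. Constrained thermal stress σ = E·α·ΔT = 88.90×10³ MPa × 1.36×10⁻⁶ × 149.3 = 18.1 MPa (compressive).
Compare to σ_y = 513 MPa: σ < σ_y, so it does not yield.

does not yield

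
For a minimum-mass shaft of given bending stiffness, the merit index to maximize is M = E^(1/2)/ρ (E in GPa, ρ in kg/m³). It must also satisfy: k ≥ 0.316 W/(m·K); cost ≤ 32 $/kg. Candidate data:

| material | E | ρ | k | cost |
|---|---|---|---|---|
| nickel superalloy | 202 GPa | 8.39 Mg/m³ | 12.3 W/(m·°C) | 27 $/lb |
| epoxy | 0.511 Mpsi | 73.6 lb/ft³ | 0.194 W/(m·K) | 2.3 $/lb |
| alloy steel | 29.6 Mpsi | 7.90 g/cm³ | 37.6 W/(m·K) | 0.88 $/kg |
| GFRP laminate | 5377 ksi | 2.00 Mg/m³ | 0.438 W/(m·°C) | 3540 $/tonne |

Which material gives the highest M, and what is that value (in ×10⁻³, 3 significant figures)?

Screen on constraints: k ≥ 0.316 W/(m·K); cost ≤ 32 $/kg. Survivors: alloy steel, GFRP laminate.
Convert each candidate to consistent units, then evaluate M:
  alloy steel: E = 204.1 GPa, ρ = 7900 kg/m³
  GFRP laminate: E = 37.07 GPa, ρ = 2000 kg/m³
  GFRP laminate: M = 3.04×10⁻³
  alloy steel: M = 1.81×10⁻³
GFRP laminate has the largest M.

GFRP laminate, M = 3.04×10⁻³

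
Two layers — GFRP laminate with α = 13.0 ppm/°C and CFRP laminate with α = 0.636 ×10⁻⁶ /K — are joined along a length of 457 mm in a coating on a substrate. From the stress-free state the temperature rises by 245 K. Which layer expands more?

α(GFRP laminate) = 13.0×10⁻⁶/K vs α(CFRP laminate) = 0.636×10⁻⁶/K.
Higher α expands more for the same ΔT: GFRP laminate.

GFRP laminate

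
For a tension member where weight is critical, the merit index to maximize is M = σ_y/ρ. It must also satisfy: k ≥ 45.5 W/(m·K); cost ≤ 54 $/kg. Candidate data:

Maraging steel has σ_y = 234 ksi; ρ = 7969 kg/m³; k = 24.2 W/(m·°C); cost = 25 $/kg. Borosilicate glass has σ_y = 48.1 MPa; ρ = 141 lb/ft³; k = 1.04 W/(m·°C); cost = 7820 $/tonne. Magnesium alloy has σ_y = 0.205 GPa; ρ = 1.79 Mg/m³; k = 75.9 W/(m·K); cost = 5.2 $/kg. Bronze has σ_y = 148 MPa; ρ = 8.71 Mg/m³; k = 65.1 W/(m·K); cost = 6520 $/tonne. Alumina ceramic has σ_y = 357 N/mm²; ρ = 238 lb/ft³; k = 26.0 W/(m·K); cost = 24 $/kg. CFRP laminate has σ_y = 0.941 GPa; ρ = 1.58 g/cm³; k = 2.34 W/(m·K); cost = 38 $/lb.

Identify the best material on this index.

Screen on constraints: k ≥ 45.5 W/(m·K); cost ≤ 54 $/kg. Survivors: magnesium alloy, bronze.
Putting every candidate on a common basis:
  magnesium alloy: σ_y = 205.0 MPa, ρ = 1790 kg/m³
  bronze: σ_y = 148.0 MPa, ρ = 8710 kg/m³
  magnesium alloy: M = 115 kN·m/kg
  bronze: M = 17.0 kN·m/kg
Magnesium alloy ranks first.

magnesium alloy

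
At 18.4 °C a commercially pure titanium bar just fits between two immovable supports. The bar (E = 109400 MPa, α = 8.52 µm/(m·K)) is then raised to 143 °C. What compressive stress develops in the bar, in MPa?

116 MPa

E = 109400 MPa = 109.4 GPa.
ΔT = 124.6 K. Constrained thermal stress σ = E·α·ΔT = 109.4×10³ MPa × 8.52×10⁻⁶ × 124.6 = 116 MPa (compressive).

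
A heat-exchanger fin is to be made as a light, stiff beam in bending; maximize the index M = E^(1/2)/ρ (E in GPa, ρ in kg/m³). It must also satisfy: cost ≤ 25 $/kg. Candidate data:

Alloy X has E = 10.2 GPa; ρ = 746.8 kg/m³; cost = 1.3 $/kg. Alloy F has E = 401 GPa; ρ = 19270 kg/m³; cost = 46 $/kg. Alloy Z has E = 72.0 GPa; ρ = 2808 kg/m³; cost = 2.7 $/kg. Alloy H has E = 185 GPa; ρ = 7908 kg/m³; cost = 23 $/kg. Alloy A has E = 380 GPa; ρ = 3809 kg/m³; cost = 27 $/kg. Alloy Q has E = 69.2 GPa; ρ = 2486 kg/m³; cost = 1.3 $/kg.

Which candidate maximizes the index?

alloy X

Screen on constraints: cost ≤ 25 $/kg. Survivors: alloy X, alloy Z, alloy H, alloy Q.
Evaluate M for each candidate:
  alloy X: M = 4.28×10⁻³
  alloy Q: M = 3.35×10⁻³
  alloy Z: M = 3.02×10⁻³
  alloy H: M = 1.72×10⁻³
The maximum is for alloy X.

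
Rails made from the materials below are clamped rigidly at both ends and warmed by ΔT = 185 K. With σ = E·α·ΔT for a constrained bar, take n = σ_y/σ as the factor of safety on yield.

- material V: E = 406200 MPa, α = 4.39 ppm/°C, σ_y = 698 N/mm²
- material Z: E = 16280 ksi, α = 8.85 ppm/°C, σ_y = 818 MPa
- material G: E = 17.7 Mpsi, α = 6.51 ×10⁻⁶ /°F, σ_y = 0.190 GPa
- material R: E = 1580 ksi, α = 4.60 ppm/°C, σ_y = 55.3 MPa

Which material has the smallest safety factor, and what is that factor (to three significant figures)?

Per material, after unit conversion:
  material V: E = 406.2, α = 4.39, σ_y = 698.0 → σ = 330 MPa, n = 2.12
  material Z: E = 112.2, α = 8.85, σ_y = 818.0 → σ = 184 MPa, n = 4.45
  material G: E = 122.0, α = 11.7, σ_y = 190.0 → σ = 265 MPa, n = 0.718
  material R: E = 10.89, α = 4.60, σ_y = 55.30 → σ = 9.27 MPa, n = 5.97
Smallest n: material G with n = 0.718.

material G, n = 0.718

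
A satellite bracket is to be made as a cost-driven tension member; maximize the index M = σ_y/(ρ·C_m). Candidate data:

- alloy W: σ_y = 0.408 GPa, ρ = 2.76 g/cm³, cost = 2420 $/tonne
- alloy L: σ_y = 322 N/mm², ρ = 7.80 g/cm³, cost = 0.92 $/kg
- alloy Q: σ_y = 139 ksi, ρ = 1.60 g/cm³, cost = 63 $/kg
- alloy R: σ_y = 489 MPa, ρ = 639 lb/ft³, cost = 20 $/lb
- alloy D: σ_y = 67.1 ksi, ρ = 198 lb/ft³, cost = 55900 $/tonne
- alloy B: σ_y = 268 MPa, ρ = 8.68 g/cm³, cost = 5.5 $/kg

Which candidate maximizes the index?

Normalizing units and computing the index:
  alloy W: σ_y = 408.0 MPa, ρ = 2760 kg/m³, cost = 2.420 $/kg
  alloy L: σ_y = 322.0 MPa, ρ = 7800 kg/m³, cost = 0.9200 $/kg
  alloy Q: σ_y = 958.4 MPa, ρ = 1600 kg/m³, cost = 63.00 $/kg
  alloy R: σ_y = 489.0 MPa, ρ = 10240 kg/m³, cost = 44.09 $/kg
  alloy D: σ_y = 462.6 MPa, ρ = 3172 kg/m³, cost = 55.90 $/kg
  alloy B: σ_y = 268.0 MPa, ρ = 8680 kg/m³, cost = 5.500 $/kg
  alloy W: M = 61.1 kN·m per $
  alloy L: M = 44.9 kN·m per $
  alloy Q: M = 9.51 kN·m per $
  alloy B: M = 5.61 kN·m per $
  alloy D: M = 2.61 kN·m per $
  alloy R: M = 1.08 kN·m per $
Highest index: alloy W.

alloy W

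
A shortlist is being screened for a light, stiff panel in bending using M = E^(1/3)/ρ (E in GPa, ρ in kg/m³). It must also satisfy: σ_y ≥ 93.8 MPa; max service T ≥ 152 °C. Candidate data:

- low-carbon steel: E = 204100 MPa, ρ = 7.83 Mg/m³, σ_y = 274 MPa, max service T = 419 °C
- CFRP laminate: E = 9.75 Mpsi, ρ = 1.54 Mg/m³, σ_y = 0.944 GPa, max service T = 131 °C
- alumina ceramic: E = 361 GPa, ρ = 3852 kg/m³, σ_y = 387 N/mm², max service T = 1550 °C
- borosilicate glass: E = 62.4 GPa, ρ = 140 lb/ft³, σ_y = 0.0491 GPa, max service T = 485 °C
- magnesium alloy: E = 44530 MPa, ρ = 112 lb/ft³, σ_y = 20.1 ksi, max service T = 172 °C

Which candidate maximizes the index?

Screen on constraints: σ_y ≥ 93.8 MPa; max service T ≥ 152 °C. Survivors: low-carbon steel, alumina ceramic, magnesium alloy.
Normalizing units and computing the index:
  low-carbon steel: E = 204.1 GPa, ρ = 7830 kg/m³
  alumina ceramic: E = 361.0 GPa, ρ = 3852 kg/m³
  magnesium alloy: E = 44.53 GPa, ρ = 1794 kg/m³
  magnesium alloy: M = 1.98×10⁻³
  alumina ceramic: M = 1.85×10⁻³
  low-carbon steel: M = 0.752×10⁻³
Highest index: magnesium alloy.

magnesium alloy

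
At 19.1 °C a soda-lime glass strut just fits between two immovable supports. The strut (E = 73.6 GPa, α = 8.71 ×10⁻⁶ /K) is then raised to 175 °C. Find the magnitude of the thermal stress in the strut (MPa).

ΔT = 155.9 K. Constrained thermal stress σ = E·α·ΔT = 73.60×10³ MPa × 8.71×10⁻⁶ × 155.9 = 99.9 MPa (compressive).

99.9 MPa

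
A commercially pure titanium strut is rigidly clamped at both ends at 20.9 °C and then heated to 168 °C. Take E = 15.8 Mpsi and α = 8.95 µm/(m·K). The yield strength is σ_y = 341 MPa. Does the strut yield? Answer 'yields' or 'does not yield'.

E = 15.8 Mpsi = 108.9 GPa.
ΔT = 147.1 K. Constrained thermal stress σ = E·α·ΔT = 108.9×10³ MPa × 8.95×10⁻⁶ × 147.1 = 143 MPa (compressive).
Compare to σ_y = 341 MPa: σ < σ_y, so it does not yield.

does not yield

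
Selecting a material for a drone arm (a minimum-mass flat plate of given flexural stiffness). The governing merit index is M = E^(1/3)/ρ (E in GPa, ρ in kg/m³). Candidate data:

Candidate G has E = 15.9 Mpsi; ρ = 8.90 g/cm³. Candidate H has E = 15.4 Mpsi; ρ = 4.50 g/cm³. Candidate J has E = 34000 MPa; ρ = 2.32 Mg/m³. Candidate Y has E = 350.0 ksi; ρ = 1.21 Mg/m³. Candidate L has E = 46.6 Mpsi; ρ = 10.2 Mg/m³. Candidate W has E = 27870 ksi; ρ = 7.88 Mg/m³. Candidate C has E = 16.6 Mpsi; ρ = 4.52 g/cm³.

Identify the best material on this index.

candidate J

Convert each candidate to consistent units, then evaluate M:
  candidate G: E = 109.6 GPa, ρ = 8900 kg/m³
  candidate H: E = 106.2 GPa, ρ = 4500 kg/m³
  candidate J: E = 34.00 GPa, ρ = 2320 kg/m³
  candidate Y: E = 2.413 GPa, ρ = 1210 kg/m³
  candidate L: E = 321.3 GPa, ρ = 10200 kg/m³
  candidate W: E = 192.2 GPa, ρ = 7880 kg/m³
  candidate C: E = 114.5 GPa, ρ = 4520 kg/m³
  candidate J: M = 1.40×10⁻³
  candidate Y: M = 1.11×10⁻³
  candidate C: M = 1.07×10⁻³
  candidate H: M = 1.05×10⁻³
  candidate W: M = 0.732×10⁻³
  candidate L: M = 0.671×10⁻³
  candidate G: M = 0.538×10⁻³
Highest index: candidate J.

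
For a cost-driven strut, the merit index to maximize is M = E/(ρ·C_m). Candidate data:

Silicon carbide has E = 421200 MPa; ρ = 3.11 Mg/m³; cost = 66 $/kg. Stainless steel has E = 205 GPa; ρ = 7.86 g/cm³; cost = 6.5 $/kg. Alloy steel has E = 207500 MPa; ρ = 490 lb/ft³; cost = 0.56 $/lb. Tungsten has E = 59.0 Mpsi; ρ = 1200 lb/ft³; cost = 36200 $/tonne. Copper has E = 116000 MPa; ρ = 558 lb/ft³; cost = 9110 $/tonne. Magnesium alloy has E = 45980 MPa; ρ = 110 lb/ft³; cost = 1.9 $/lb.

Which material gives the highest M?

alloy steel

Normalizing units and computing the index:
  silicon carbide: E = 421.2 GPa, ρ = 3110 kg/m³, cost = 66.00 $/kg
  stainless steel: E = 205.0 GPa, ρ = 7860 kg/m³, cost = 6.500 $/kg
  alloy steel: E = 207.5 GPa, ρ = 7849 kg/m³, cost = 1.235 $/kg
  tungsten: E = 406.8 GPa, ρ = 19220 kg/m³, cost = 36.20 $/kg
  copper: E = 116.0 GPa, ρ = 8938 kg/m³, cost = 9.110 $/kg
  magnesium alloy: E = 45.98 GPa, ρ = 1762 kg/m³, cost = 4.189 $/kg
  alloy steel: M = 21.4 MN·m per $
  magnesium alloy: M = 6.23 MN·m per $
  stainless steel: M = 4.01 MN·m per $
  silicon carbide: M = 2.05 MN·m per $
  copper: M = 1.42 MN·m per $
  tungsten: M = 0.585 MN·m per $
The maximum is for alloy steel.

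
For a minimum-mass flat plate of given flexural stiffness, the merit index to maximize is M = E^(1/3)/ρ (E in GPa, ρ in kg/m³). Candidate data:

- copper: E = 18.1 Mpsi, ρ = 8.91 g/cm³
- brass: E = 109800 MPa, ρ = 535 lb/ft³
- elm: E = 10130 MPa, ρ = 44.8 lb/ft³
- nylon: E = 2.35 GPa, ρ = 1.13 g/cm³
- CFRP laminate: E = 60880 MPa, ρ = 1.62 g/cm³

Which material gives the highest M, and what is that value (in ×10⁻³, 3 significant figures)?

elm, M = 3.02×10⁻³

In SI units:
  copper: E = 124.8 GPa, ρ = 8910 kg/m³
  brass: E = 109.8 GPa, ρ = 8570 kg/m³
  elm: E = 10.13 GPa, ρ = 717.6 kg/m³
  nylon: E = 2.350 GPa, ρ = 1130 kg/m³
  CFRP laminate: E = 60.88 GPa, ρ = 1620 kg/m³
  elm: M = 3.02×10⁻³
  CFRP laminate: M = 2.43×10⁻³
  nylon: M = 1.18×10⁻³
  copper: M = 0.561×10⁻³
  brass: M = 0.559×10⁻³
Highest index: elm.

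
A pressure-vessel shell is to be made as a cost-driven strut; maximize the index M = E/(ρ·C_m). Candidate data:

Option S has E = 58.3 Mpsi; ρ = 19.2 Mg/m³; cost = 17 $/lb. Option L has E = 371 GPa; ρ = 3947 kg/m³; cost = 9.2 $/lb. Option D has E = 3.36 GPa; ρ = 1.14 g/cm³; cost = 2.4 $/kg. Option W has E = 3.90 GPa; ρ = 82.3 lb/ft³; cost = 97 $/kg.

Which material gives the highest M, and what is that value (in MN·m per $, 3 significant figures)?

option L, M = 4.63 MN·m per $

Normalizing units and computing the index:
  option S: E = 402.0 GPa, ρ = 19200 kg/m³, cost = 37.48 $/kg
  option L: E = 371.0 GPa, ρ = 3947 kg/m³, cost = 20.28 $/kg
  option D: E = 3.360 GPa, ρ = 1140 kg/m³, cost = 2.400 $/kg
  option W: E = 3.900 GPa, ρ = 1318 kg/m³, cost = 97.00 $/kg
  option L: M = 4.63 MN·m per $
  option D: M = 1.23 MN·m per $
  option S: M = 0.559 MN·m per $
  option W: M = 0.0305 MN·m per $
The maximum is for option L.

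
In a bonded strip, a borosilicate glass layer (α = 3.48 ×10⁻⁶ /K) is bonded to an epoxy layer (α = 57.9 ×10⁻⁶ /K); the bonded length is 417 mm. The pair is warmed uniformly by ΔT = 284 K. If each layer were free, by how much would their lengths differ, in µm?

6440 µm

Δα = |3.48 − 57.9|×10⁻⁶/K = 54.4×10⁻⁶/K.
ΔL_mismatch = Δα·L·ΔT = 54.4×10⁻⁶ × 417.0 mm × 284.0 K = 6440 µm.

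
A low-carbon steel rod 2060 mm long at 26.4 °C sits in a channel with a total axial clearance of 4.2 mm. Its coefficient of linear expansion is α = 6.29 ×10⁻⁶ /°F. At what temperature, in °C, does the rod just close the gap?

α = 6.29×10⁻⁶/°F × 9/5 = 11.3×10⁻⁶/K.
α·L₀·ΔT = 4.2 mm ⇒ ΔT = 4.2 / (11.3×10⁻⁶ × 2060.0) = 180.1 K.
T = 26.4 + 180.1 = 206.5 °C.

206 °C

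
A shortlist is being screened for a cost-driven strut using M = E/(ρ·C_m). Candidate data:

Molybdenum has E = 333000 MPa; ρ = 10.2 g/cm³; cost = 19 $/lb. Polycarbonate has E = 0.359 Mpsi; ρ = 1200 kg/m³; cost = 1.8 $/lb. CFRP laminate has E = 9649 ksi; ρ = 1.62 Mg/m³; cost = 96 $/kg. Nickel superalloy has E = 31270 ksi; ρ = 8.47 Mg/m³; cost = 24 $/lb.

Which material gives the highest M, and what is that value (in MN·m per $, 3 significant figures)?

molybdenum, M = 0.779 MN·m per $

In SI units:
  molybdenum: E = 333.0 GPa, ρ = 10200 kg/m³, cost = 41.89 $/kg
  polycarbonate: E = 2.475 GPa, ρ = 1200 kg/m³, cost = 3.968 $/kg
  CFRP laminate: E = 66.53 GPa, ρ = 1620 kg/m³, cost = 96.00 $/kg
  nickel superalloy: E = 215.6 GPa, ρ = 8470 kg/m³, cost = 52.91 $/kg
  molybdenum: M = 0.779 MN·m per $
  polycarbonate: M = 0.520 MN·m per $
  nickel superalloy: M = 0.481 MN·m per $
  CFRP laminate: M = 0.428 MN·m per $
The maximum is for molybdenum.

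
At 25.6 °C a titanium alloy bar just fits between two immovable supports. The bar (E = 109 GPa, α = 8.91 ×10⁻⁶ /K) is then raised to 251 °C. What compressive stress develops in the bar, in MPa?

219 MPa

ΔT = 225.4 K. Constrained thermal stress σ = E·α·ΔT = 109.0×10³ MPa × 8.91×10⁻⁶ × 225.4 = 219 MPa (compressive).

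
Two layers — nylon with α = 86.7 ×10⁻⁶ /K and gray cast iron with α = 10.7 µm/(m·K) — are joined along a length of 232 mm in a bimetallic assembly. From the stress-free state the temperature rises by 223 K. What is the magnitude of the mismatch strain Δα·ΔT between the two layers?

0.0169

Δα = |86.7 − 10.7|×10⁻⁶/K = 76.0×10⁻⁶/K.
Mismatch strain = Δα·ΔT = 76.0×10⁻⁶ × 223.0 = 0.0169.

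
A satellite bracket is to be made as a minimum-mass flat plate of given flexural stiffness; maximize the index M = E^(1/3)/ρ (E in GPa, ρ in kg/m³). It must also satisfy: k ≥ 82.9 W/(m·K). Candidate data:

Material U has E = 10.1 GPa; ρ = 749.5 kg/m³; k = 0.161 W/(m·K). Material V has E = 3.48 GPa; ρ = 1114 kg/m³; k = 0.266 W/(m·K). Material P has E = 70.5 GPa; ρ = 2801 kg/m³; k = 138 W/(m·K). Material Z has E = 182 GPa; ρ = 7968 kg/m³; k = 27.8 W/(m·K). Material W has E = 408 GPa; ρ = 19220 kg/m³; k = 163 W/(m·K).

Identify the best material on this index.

Screen on constraints: k ≥ 82.9 W/(m·K). Survivors: material P, material W.
Per-candidate index values:
  material P: M = 1.47×10⁻³
  material W: M = 0.386×10⁻³
The maximum is for material P.

material P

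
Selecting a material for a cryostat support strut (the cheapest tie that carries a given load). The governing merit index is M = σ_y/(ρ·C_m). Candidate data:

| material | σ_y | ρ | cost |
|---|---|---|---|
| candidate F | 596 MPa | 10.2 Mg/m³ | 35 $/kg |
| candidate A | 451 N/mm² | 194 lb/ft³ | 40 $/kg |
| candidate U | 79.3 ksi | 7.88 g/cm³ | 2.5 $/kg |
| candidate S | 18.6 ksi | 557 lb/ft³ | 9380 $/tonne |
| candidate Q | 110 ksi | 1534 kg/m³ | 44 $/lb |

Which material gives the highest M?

candidate U

Normalizing units and computing the index:
  candidate F: σ_y = 596.0 MPa, ρ = 10200 kg/m³, cost = 35.00 $/kg
  candidate A: σ_y = 451.0 MPa, ρ = 3108 kg/m³, cost = 40.00 $/kg
  candidate U: σ_y = 546.8 MPa, ρ = 7880 kg/m³, cost = 2.500 $/kg
  candidate S: σ_y = 128.2 MPa, ρ = 8922 kg/m³, cost = 9.380 $/kg
  candidate Q: σ_y = 758.4 MPa, ρ = 1534 kg/m³, cost = 97.00 $/kg
  candidate U: M = 27.8 kN·m per $
  candidate Q: M = 5.10 kN·m per $
  candidate A: M = 3.63 kN·m per $
  candidate F: M = 1.67 kN·m per $
  candidate S: M = 1.53 kN·m per $
Candidate U ranks first.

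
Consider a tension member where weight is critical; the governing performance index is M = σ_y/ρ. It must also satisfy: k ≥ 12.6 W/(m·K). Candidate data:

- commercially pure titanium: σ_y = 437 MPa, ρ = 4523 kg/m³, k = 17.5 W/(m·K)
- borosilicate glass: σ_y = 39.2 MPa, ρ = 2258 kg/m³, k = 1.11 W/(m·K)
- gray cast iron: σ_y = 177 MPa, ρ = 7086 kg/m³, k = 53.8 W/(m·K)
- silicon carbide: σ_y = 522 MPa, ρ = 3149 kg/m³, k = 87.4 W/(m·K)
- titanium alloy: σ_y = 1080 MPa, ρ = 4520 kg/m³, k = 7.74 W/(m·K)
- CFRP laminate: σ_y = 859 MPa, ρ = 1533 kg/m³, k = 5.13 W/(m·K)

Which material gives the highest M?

Screen on constraints: k ≥ 12.6 W/(m·K). Survivors: commercially pure titanium, gray cast iron, silicon carbide.
Per-candidate index values:
  silicon carbide: M = 166 kN·m/kg
  commercially pure titanium: M = 96.6 kN·m/kg
  gray cast iron: M = 25.0 kN·m/kg
The maximum is for silicon carbide.

silicon carbide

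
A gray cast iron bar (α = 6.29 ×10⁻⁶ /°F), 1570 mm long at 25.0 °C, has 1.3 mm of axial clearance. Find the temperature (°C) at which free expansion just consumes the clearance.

α = 6.29×10⁻⁶/°F × 9/5 = 11.3×10⁻⁶/K.
α·L₀·ΔT = 1.3 mm ⇒ ΔT = 1.3 / (11.3×10⁻⁶ × 1570.0) = 73.13 K.
T = 25.0 + 73.13 = 98.13 °C.

98.1 °C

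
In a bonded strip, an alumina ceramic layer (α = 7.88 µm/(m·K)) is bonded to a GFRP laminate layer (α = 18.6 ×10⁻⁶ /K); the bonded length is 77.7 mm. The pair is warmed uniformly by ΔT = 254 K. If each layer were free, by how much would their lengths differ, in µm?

212 µm

Δα = |7.88 − 18.6|×10⁻⁶/K = 10.7×10⁻⁶/K.
ΔL_mismatch = Δα·L·ΔT = 10.7×10⁻⁶ × 77.7 mm × 254.0 K = 212 µm.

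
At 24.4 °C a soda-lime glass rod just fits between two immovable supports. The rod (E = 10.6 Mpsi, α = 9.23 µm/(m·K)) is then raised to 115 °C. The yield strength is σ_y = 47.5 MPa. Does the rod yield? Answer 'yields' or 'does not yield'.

yields

E = 10.6 Mpsi = 73.08 GPa.
ΔT = 90.60 K. Constrained thermal stress σ = E·α·ΔT = 73.08×10³ MPa × 9.23×10⁻⁶ × 90.60 = 61.1 MPa (compressive).
Compare to σ_y = 47.5 MPa: σ ≥ σ_y, so it yields.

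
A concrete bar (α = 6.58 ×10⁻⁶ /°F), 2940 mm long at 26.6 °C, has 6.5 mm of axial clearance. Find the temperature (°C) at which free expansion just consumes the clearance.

213 °C

α = 6.58×10⁻⁶/°F × 9/5 = 11.8×10⁻⁶/K.
α·L₀·ΔT = 6.5 mm ⇒ ΔT = 6.5 / (11.8×10⁻⁶ × 2940.0) = 186.7 K.
T = 26.6 + 186.7 = 213.3 °C.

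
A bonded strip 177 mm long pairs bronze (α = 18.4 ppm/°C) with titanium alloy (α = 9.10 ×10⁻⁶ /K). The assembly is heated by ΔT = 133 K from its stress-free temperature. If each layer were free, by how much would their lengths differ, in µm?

219 µm

Δα = |18.4 − 9.10|×10⁻⁶/K = 9.30×10⁻⁶/K.
ΔL_mismatch = Δα·L·ΔT = 9.30×10⁻⁶ × 177.0 mm × 133.0 K = 219 µm.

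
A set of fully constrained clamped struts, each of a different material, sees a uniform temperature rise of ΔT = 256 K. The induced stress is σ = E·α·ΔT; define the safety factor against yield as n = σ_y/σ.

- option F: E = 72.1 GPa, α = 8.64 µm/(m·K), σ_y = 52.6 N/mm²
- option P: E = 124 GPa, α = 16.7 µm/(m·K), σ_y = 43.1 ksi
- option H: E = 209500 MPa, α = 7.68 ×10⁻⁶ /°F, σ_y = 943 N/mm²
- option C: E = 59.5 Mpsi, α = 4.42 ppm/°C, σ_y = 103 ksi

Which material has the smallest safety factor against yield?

option F

In consistent units (E in GPa, α in ×10⁻⁶/K, σ_y in MPa):
  option F: E = 72.10, α = 8.64, σ_y = 52.60 → σ = 159 MPa, n = 0.330
  option P: E = 124.0, α = 16.7, σ_y = 297.2 → σ = 530 MPa, n = 0.561
  option H: E = 209.5, α = 13.8, σ_y = 943.0 → σ = 741 MPa, n = 1.27
  option C: E = 410.2, α = 4.42, σ_y = 710.2 → σ = 464 MPa, n = 1.53
Smallest n: option F with n = 0.330.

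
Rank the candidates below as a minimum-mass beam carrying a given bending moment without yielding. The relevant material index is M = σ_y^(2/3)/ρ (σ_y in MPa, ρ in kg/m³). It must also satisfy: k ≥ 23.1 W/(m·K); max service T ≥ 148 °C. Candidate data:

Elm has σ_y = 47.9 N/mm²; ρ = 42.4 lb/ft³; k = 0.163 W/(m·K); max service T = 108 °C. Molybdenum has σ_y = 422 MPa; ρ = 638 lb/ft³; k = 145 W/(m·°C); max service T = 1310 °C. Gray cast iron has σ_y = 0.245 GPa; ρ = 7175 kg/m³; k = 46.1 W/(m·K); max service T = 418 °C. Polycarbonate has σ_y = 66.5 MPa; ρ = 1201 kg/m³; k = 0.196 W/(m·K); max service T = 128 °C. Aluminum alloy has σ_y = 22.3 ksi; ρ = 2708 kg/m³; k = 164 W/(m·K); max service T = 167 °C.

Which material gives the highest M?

aluminum alloy

Screen on constraints: k ≥ 23.1 W/(m·K); max service T ≥ 148 °C. Survivors: molybdenum, gray cast iron, aluminum alloy.
Normalizing units and computing the index:
  molybdenum: σ_y = 422.0 MPa, ρ = 10220 kg/m³
  gray cast iron: σ_y = 245.0 MPa, ρ = 7175 kg/m³
  aluminum alloy: σ_y = 153.8 MPa, ρ = 2708 kg/m³
  aluminum alloy: M = 10.6×10⁻³
  molybdenum: M = 5.51×10⁻³
  gray cast iron: M = 5.46×10⁻³
Aluminum alloy has the largest M.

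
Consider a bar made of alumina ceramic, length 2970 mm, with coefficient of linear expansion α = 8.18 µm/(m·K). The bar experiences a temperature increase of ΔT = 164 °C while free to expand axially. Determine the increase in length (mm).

ΔL = α·L₀·ΔT = 8.18×10⁻⁶ × 2970 mm × 164.0 K = 3.98 mm.

3.98 mm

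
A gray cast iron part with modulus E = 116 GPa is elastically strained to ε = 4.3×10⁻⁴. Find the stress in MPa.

49.9 MPa

σ = E·ε = 116000 MPa × 4.3×10⁻⁴ = 49.9 MPa.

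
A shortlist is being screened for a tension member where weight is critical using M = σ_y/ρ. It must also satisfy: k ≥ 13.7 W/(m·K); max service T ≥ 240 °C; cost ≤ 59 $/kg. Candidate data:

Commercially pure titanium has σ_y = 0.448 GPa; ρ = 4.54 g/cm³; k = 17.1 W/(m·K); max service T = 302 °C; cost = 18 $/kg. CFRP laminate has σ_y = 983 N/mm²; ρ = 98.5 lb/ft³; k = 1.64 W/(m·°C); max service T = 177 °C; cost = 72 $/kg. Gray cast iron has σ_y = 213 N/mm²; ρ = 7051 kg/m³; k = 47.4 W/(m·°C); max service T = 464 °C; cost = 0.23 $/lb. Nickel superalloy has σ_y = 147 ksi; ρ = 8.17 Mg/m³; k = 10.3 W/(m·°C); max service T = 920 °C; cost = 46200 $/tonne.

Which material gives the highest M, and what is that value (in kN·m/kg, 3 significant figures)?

Screen on constraints: k ≥ 13.7 W/(m·K); max service T ≥ 240 °C; cost ≤ 59 $/kg. Survivors: commercially pure titanium, gray cast iron.
Putting every candidate on a common basis:
  commercially pure titanium: σ_y = 448.0 MPa, ρ = 4540 kg/m³
  gray cast iron: σ_y = 213.0 MPa, ρ = 7051 kg/m³
  commercially pure titanium: M = 98.7 kN·m/kg
  gray cast iron: M = 30.2 kN·m/kg
Commercially pure titanium ranks first.

commercially pure titanium, M = 98.7 kN·m/kg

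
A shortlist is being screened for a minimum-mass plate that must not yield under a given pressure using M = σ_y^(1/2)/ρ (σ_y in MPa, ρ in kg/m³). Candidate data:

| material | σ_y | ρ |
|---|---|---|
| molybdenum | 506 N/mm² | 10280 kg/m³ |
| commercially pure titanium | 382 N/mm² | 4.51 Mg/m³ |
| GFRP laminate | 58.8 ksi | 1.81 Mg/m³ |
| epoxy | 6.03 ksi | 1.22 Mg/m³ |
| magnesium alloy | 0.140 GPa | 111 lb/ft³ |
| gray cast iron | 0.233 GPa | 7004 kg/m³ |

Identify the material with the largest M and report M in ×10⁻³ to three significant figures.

Putting every candidate on a common basis:
  molybdenum: σ_y = 506.0 MPa, ρ = 10280 kg/m³
  commercially pure titanium: σ_y = 382.0 MPa, ρ = 4510 kg/m³
  GFRP laminate: σ_y = 405.4 MPa, ρ = 1810 kg/m³
  epoxy: σ_y = 41.58 MPa, ρ = 1220 kg/m³
  magnesium alloy: σ_y = 140.0 MPa, ρ = 1778 kg/m³
  gray cast iron: σ_y = 233.0 MPa, ρ = 7004 kg/m³
  GFRP laminate: M = 11.1×10⁻³
  magnesium alloy: M = 6.65×10⁻³
  epoxy: M = 5.29×10⁻³
  commercially pure titanium: M = 4.33×10⁻³
  molybdenum: M = 2.19×10⁻³
  gray cast iron: M = 2.18×10⁻³
GFRP laminate ranks first.

GFRP laminate, M = 11.1×10⁻³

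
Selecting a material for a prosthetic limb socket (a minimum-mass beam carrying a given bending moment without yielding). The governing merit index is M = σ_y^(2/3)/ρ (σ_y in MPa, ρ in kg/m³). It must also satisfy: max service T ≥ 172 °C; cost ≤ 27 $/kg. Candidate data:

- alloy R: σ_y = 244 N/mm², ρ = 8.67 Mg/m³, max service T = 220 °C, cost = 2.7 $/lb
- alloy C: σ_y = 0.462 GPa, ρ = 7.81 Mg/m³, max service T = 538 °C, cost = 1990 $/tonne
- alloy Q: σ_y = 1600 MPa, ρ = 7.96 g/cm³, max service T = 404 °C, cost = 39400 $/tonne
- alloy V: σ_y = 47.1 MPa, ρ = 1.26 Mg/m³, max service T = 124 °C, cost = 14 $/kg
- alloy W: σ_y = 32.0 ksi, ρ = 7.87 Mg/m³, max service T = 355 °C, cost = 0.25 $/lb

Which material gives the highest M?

Screen on constraints: max service T ≥ 172 °C; cost ≤ 27 $/kg. Survivors: alloy R, alloy C, alloy W.
After converting to SI:
  alloy R: σ_y = 244.0 MPa, ρ = 8670 kg/m³
  alloy C: σ_y = 462.0 MPa, ρ = 7810 kg/m³
  alloy W: σ_y = 220.6 MPa, ρ = 7870 kg/m³
  alloy C: M = 7.65×10⁻³
  alloy W: M = 4.64×10⁻³
  alloy R: M = 4.50×10⁻³
Alloy C has the largest M.

alloy C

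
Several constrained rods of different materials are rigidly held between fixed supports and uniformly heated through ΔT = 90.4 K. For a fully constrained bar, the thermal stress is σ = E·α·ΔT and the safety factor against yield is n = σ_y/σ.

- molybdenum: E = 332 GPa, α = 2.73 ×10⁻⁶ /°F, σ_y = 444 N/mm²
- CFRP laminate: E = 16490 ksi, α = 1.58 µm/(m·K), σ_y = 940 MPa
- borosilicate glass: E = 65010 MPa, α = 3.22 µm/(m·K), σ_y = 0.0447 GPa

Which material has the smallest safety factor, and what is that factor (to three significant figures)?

In consistent units (E in GPa, α in ×10⁻⁶/K, σ_y in MPa):
  molybdenum: E = 332.0, α = 4.91, σ_y = 444.0 → σ = 147 MPa, n = 3.01
  CFRP laminate: E = 113.7, α = 1.58, σ_y = 940.0 → σ = 16.2 MPa, n = 57.9
  borosilicate glass: E = 65.01, α = 3.22, σ_y = 44.70 → σ = 18.9 MPa, n = 2.36
The minimum is borosilicate glass at n = 2.36.

borosilicate glass, n = 2.36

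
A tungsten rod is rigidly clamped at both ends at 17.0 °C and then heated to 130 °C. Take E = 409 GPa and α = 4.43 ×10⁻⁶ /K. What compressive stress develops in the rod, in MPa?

205 MPa

ΔT = 113.0 K. Constrained thermal stress σ = E·α·ΔT = 409.0×10³ MPa × 4.43×10⁻⁶ × 113.0 = 205 MPa (compressive).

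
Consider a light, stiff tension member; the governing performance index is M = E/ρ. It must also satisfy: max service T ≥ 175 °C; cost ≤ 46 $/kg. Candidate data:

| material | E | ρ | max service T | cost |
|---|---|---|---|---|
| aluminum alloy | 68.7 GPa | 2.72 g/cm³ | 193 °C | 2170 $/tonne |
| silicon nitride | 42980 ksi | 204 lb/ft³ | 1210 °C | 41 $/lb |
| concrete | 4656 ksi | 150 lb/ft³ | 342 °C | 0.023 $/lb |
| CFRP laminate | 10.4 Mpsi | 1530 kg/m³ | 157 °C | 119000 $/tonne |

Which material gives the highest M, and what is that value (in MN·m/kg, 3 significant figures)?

Screen on constraints: max service T ≥ 175 °C; cost ≤ 46 $/kg. Survivors: aluminum alloy, concrete.
After converting to SI:
  aluminum alloy: E = 68.70 GPa, ρ = 2720 kg/m³
  concrete: E = 32.10 GPa, ρ = 2403 kg/m³
  aluminum alloy: M = 25.3 MN·m/kg
  concrete: M = 13.4 MN·m/kg
The maximum is for aluminum alloy.

aluminum alloy, M = 25.3 MN·m/kg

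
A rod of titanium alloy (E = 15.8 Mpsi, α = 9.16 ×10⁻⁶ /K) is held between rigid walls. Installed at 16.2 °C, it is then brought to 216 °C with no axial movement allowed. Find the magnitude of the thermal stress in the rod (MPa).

199 MPa

E = 15.8 Mpsi = 108.9 GPa.
ΔT = 199.8 K. Constrained thermal stress σ = E·α·ΔT = 108.9×10³ MPa × 9.16×10⁻⁶ × 199.8 = 199 MPa (compressive).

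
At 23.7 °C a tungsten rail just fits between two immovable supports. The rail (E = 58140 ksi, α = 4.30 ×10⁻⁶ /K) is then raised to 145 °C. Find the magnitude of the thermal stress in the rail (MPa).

209 MPa

E = 58140 ksi = 400.9 GPa.
ΔT = 121.3 K. Constrained thermal stress σ = E·α·ΔT = 400.9×10³ MPa × 4.30×10⁻⁶ × 121.3 = 209 MPa (compressive).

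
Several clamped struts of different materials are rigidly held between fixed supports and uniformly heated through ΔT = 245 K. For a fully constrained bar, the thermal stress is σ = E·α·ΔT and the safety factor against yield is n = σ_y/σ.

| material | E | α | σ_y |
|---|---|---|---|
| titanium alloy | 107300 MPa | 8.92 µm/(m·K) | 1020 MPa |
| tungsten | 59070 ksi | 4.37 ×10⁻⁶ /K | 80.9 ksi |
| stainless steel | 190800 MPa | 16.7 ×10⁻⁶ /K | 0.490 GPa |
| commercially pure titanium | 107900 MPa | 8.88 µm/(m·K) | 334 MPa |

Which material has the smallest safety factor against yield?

Converting E to GPa, α to ×10⁻⁶/K, σ_y to MPa, then σ and n for each:
  titanium alloy: E = 107.3, α = 8.92, σ_y = 1020 → σ = 234 MPa, n = 4.35
  tungsten: E = 407.3, α = 4.37, σ_y = 557.8 → σ = 436 MPa, n = 1.28
  stainless steel: E = 190.8, α = 16.7, σ_y = 490.0 → σ = 781 MPa, n = 0.628
  commercially pure titanium: E = 107.9, α = 8.88, σ_y = 334.0 → σ = 235 MPa, n = 1.42
Stainless steel has the lowest safety factor, n = 0.628.

stainless steel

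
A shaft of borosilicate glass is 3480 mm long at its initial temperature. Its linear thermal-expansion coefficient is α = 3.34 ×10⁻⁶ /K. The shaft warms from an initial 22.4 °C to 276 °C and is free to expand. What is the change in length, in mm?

2.95 mm

ΔT = 276 − 22.4 = 253.6 K.
ΔL = α·L₀·ΔT = 3.34×10⁻⁶ × 3480 mm × 253.6 K = 2.95 mm.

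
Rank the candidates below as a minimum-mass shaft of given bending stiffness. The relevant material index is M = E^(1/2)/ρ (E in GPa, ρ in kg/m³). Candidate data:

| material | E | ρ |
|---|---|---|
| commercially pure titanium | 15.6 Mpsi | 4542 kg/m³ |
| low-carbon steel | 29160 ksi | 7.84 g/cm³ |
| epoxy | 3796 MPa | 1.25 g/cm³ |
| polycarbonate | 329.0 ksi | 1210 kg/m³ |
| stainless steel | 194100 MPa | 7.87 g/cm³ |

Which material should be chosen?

commercially pure titanium

Putting every candidate on a common basis:
  commercially pure titanium: E = 107.6 GPa, ρ = 4542 kg/m³
  low-carbon steel: E = 201.1 GPa, ρ = 7840 kg/m³
  epoxy: E = 3.796 GPa, ρ = 1250 kg/m³
  polycarbonate: E = 2.268 GPa, ρ = 1210 kg/m³
  stainless steel: E = 194.1 GPa, ρ = 7870 kg/m³
  commercially pure titanium: M = 2.28×10⁻³
  low-carbon steel: M = 1.81×10⁻³
  stainless steel: M = 1.77×10⁻³
  epoxy: M = 1.56×10⁻³
  polycarbonate: M = 1.24×10⁻³
The maximum is for commercially pure titanium.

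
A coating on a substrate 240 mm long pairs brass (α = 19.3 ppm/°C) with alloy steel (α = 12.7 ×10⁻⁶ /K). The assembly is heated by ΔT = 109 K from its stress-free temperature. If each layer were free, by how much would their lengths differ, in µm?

Δα = |19.3 − 12.7|×10⁻⁶/K = 6.60×10⁻⁶/K.
ΔL_mismatch = Δα·L·ΔT = 6.60×10⁻⁶ × 240.0 mm × 109.0 K = 173 µm.

173 µm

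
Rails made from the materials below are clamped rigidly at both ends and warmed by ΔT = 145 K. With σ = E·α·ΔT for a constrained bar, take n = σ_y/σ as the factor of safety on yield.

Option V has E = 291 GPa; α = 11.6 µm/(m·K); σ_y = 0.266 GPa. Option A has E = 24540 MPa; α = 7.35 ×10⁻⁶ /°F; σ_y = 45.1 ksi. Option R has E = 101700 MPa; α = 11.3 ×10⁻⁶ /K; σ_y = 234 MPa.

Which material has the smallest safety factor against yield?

option V

Per material, after unit conversion:
  option V: E = 291.0, α = 11.6, σ_y = 266.0 → σ = 489 MPa, n = 0.543
  option A: E = 24.54, α = 13.2, σ_y = 311.0 → σ = 47.1 MPa, n = 6.61
  option R: E = 101.7, α = 11.3, σ_y = 234.0 → σ = 167 MPa, n = 1.40
Option V has the lowest safety factor, n = 0.543.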